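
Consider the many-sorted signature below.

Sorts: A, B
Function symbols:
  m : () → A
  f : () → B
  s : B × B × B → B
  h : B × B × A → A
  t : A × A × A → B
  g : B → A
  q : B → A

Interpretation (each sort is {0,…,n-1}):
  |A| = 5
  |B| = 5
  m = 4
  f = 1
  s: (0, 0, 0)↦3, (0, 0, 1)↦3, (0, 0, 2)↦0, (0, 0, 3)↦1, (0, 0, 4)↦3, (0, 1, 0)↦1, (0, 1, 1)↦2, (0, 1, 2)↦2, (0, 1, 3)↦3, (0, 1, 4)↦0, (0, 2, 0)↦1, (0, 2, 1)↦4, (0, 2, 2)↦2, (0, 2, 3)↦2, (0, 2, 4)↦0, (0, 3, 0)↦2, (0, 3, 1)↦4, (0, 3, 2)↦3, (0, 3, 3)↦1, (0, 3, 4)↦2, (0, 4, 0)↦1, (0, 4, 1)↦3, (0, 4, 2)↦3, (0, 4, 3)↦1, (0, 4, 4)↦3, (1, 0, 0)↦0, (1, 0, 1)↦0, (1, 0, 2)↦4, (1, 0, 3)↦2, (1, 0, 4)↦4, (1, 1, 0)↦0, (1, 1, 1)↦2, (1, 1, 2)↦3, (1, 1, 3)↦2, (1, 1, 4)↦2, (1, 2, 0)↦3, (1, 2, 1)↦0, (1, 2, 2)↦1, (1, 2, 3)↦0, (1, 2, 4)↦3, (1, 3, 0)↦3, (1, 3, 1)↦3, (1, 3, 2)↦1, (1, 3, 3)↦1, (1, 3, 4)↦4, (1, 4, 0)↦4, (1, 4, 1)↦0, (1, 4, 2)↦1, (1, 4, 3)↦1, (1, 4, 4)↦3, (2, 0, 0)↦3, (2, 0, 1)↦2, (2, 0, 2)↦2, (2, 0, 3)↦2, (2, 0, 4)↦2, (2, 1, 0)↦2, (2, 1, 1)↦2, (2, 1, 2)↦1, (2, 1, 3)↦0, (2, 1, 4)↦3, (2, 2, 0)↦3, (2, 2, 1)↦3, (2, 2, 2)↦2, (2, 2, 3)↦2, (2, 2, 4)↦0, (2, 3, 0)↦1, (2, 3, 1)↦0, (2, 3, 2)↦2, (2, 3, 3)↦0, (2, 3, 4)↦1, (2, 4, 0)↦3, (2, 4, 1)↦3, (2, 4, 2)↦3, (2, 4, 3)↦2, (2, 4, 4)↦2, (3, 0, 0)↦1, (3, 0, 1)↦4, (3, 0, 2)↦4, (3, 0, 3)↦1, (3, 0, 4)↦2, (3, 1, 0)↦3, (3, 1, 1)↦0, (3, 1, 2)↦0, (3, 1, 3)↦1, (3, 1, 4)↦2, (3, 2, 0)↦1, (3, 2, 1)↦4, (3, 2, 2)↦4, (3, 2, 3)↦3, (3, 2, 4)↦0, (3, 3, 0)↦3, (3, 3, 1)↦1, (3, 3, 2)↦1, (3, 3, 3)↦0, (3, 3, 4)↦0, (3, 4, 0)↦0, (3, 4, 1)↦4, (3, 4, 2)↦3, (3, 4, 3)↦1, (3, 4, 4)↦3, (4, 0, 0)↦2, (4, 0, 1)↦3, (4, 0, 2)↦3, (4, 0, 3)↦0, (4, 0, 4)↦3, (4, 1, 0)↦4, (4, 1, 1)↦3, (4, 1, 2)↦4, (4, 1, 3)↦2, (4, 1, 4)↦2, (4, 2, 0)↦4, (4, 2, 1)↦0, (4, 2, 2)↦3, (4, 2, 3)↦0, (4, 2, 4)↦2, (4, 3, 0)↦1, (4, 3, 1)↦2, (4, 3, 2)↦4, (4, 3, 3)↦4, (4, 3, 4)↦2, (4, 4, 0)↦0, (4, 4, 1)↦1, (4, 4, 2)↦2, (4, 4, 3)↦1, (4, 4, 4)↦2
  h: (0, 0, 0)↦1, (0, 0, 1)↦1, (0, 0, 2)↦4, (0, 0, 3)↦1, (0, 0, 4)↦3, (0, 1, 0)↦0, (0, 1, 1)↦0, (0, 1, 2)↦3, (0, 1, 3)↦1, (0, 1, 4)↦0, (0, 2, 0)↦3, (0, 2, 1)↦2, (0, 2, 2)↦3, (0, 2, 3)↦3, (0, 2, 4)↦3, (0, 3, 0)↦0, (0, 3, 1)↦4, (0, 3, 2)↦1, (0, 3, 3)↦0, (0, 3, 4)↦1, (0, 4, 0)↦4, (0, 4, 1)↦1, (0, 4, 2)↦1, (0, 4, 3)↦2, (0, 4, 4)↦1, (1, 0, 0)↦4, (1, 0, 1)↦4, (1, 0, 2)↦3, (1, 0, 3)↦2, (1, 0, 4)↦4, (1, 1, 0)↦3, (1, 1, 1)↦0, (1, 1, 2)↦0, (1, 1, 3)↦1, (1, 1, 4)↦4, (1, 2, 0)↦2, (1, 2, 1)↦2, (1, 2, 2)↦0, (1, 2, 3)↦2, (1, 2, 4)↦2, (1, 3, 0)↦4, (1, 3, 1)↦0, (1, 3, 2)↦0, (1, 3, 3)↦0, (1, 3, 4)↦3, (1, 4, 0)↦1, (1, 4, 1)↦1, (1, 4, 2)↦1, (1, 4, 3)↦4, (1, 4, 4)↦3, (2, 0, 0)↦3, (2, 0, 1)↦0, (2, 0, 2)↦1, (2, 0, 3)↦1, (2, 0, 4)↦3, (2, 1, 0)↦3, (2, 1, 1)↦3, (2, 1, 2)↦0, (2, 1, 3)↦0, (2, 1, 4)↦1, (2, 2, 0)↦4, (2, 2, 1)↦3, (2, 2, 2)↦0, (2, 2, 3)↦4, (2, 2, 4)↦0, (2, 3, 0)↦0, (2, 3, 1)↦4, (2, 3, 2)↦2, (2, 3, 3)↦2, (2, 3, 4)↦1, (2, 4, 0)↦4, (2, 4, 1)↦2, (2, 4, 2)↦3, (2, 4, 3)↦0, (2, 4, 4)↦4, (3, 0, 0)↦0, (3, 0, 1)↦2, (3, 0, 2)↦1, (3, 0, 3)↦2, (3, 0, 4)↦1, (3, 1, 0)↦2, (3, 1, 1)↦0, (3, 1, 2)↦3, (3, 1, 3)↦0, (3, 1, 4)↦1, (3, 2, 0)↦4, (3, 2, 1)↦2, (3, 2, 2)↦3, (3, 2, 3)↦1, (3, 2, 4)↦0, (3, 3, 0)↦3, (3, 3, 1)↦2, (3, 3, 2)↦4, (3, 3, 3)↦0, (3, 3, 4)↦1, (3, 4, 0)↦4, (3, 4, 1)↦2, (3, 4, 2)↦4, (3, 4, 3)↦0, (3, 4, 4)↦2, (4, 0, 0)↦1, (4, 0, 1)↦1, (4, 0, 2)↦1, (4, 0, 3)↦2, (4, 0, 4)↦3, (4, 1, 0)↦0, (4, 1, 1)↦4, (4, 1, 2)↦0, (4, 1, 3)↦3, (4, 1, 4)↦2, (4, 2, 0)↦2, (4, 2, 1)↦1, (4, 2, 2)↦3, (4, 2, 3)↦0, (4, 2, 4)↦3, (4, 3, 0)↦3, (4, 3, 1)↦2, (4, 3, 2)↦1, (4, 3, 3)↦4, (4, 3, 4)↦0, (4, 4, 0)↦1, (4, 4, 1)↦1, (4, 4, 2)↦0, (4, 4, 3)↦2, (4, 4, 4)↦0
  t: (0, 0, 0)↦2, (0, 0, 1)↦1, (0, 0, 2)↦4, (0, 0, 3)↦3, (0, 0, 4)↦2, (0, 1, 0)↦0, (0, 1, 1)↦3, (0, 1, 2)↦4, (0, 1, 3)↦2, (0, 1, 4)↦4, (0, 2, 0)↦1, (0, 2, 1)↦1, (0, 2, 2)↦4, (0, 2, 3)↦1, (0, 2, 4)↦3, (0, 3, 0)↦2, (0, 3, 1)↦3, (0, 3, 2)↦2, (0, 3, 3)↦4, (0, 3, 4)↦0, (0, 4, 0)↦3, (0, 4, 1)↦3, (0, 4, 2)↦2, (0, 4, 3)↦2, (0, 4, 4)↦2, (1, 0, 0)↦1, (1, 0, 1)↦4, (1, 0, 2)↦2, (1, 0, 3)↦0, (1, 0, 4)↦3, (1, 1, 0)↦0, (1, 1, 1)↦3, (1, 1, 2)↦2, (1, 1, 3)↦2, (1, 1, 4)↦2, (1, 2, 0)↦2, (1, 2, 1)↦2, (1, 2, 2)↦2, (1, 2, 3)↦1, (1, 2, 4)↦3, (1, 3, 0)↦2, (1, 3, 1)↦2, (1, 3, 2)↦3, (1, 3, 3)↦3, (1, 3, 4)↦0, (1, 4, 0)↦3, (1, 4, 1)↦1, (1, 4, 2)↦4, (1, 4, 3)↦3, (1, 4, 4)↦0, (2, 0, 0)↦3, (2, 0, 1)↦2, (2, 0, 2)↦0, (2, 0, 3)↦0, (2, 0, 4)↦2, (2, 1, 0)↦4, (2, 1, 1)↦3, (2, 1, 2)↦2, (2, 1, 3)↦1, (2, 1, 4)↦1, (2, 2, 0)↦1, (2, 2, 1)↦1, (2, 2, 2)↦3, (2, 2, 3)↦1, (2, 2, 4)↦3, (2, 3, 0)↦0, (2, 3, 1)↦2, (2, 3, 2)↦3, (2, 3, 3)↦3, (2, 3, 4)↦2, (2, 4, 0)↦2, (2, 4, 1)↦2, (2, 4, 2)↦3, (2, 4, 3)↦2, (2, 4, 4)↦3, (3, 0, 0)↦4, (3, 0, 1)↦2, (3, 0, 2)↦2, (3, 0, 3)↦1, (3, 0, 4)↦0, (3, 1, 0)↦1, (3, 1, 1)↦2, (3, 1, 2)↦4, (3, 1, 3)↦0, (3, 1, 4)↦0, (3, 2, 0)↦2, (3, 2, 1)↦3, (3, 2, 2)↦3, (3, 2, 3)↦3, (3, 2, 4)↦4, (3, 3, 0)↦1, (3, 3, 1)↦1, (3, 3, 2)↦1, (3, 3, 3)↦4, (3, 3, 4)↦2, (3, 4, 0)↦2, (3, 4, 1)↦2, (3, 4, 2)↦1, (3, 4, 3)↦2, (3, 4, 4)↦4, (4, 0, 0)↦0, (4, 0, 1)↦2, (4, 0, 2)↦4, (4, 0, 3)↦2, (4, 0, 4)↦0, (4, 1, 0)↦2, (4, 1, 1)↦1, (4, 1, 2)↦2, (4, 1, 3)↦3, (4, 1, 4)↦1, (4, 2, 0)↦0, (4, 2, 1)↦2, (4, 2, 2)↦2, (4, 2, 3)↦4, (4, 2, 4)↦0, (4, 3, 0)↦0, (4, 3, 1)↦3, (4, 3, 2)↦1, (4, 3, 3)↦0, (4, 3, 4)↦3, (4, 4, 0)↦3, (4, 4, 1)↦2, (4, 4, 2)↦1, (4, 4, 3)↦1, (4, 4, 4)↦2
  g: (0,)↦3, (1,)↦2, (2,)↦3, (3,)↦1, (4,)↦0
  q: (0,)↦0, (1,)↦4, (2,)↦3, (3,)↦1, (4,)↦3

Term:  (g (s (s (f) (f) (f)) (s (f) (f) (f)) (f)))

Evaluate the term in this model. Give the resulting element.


  f = 1
  f = 1
  f = 1
  (s (f) (f) (f)) = s(1, 1, 1) = 2
  f = 1
  f = 1
  f = 1
  (s (f) (f) (f)) = s(1, 1, 1) = 2
  f = 1
  (s (s (f) (f) (f)) (s (f) (f) (f)) (f)) = s(2, 2, 1) = 3
  (g (s (s (f) (f) (f)) (s (f) (f) (f)) (f))) = g(3,) = 1

value = 1


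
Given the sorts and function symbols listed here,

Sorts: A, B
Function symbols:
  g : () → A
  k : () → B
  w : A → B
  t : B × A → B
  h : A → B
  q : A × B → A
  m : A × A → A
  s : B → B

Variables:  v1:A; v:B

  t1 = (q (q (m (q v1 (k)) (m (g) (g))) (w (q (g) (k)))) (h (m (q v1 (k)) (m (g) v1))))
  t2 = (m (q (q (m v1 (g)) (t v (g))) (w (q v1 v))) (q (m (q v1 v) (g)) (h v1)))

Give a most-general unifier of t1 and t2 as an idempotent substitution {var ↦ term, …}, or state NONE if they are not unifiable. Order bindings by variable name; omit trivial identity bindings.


NONE (not unifiable)

head clash or occurs-check failure — not unifiable


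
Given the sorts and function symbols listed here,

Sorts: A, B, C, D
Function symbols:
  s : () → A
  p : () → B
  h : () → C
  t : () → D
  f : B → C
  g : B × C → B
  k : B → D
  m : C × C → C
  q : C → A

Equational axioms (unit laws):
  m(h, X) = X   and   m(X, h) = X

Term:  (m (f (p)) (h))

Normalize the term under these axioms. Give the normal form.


1. (m (f (p)) (h))  →  (f (p))

normal form = (f (p))


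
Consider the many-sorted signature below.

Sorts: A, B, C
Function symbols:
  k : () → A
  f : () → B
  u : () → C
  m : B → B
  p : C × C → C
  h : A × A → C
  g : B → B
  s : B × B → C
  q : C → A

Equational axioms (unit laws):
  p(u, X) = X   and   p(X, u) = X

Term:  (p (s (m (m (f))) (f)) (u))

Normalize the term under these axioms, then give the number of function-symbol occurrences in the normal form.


1. (p (s (m (m (f))) (f)) (u))  →  (s (m (m (f))) (f))
normal form: (s (m (m (f))) (f))

size = 5


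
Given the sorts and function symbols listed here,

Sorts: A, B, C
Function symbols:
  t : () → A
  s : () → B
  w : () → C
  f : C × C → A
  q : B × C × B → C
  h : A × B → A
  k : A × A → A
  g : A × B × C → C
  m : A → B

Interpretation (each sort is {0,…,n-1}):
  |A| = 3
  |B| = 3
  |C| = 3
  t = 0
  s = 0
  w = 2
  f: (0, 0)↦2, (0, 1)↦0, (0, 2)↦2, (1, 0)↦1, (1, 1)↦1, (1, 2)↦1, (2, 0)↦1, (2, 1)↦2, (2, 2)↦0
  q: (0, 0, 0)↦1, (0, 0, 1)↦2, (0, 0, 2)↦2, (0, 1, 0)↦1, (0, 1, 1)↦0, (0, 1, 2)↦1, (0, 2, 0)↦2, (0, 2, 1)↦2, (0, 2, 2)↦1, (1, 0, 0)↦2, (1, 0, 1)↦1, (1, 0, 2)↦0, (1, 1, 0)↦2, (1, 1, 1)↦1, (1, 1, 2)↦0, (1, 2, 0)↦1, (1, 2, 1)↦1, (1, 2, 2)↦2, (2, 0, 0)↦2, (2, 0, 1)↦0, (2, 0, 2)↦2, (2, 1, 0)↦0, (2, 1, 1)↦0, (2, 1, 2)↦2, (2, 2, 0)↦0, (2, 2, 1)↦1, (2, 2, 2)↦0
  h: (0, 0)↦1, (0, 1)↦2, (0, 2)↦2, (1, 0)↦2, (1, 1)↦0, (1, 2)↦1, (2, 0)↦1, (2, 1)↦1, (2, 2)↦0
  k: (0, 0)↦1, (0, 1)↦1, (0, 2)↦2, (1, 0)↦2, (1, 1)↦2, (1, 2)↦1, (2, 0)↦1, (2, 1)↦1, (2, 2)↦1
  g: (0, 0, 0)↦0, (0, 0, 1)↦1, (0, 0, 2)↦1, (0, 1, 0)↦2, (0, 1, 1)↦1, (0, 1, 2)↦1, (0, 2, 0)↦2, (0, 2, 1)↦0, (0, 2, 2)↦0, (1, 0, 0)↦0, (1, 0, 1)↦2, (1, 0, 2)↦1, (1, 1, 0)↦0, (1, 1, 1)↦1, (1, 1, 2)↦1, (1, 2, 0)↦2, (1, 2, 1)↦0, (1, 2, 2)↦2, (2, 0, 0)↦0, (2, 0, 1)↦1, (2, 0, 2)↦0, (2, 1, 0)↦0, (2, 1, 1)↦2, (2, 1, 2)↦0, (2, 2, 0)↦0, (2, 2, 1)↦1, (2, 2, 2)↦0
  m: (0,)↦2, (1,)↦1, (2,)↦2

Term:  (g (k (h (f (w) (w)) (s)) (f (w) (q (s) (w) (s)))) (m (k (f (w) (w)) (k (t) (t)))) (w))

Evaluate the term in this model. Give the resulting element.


value = 0

  w = 2
  w = 2
  (f (w) (w)) = f(2, 2) = 0
  s = 0
  (h (f (w) (w)) (s)) = h(0, 0) = 1
  w = 2
  s = 0
  w = 2
  s = 0
  (q (s) (w) (s)) = q(0, 2, 0) = 2
  (f (w) (q (s) (w) (s))) = f(2, 2) = 0
  (k (h (f (w) (w)) (s)) (f (w) (q (s) (w) (s)))) = k(1, 0) = 2
  w = 2
  w = 2
  (f (w) (w)) = f(2, 2) = 0
  t = 0
  t = 0
  (k (t) (t)) = k(0, 0) = 1
  (k (f (w) (w)) (k (t) (t))) = k(0, 1) = 1
  (m (k (f (w) (w)) (k (t) (t)))) = m(1,) = 1
  w = 2
  (g (k (h (f (w) (w)) (s)) (f (w) (q (s) (w) (s)))) (m (k (f (w) (w)) (k (t) (t)))) (w)) = g(2, 1, 2) = 0


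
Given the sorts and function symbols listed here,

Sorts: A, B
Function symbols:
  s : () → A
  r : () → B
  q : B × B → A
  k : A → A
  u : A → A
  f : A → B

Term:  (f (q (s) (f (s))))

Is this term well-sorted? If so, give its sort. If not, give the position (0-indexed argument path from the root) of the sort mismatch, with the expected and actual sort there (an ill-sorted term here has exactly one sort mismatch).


ill-sorted at position [0, 0]: expected B, got A

    (s) : A
      (s) : A
    (f (s)) : B
  (q (s) (f (s))) : ✗ arg 0 at [0, 0] has sort A, expected B


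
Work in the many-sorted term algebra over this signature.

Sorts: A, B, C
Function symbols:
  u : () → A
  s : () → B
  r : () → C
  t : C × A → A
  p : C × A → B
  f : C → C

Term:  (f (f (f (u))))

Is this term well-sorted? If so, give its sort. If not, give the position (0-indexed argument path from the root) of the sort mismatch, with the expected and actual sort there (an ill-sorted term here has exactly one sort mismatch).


ill-sorted at position [0, 0, 0]: expected C, got A

      (u) : A
    (f (u)) : ✗ arg 0 at [0, 0, 0] has sort A, expected C


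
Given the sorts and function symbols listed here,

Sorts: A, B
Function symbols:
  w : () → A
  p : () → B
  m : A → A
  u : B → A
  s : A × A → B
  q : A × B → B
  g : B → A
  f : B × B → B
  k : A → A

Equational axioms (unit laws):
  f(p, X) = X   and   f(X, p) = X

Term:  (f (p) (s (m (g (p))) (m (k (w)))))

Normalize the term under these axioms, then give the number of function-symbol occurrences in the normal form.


1. (f (p) (s (m (g (p))) (m (k (w)))))  →  (s (m (g (p))) (m (k (w))))
normal form: (s (m (g (p))) (m (k (w))))

size = 7


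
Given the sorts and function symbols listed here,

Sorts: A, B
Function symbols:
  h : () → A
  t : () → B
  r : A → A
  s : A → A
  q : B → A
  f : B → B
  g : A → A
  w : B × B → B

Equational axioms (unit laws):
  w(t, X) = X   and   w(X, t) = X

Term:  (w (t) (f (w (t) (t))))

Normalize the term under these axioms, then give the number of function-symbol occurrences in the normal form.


size = 2

1. (w (t) (f (w (t) (t))))  →  (f (w (t) (t)))
2. (f (w (t) (t)))  →  (f (t))
normal form: (f (t))


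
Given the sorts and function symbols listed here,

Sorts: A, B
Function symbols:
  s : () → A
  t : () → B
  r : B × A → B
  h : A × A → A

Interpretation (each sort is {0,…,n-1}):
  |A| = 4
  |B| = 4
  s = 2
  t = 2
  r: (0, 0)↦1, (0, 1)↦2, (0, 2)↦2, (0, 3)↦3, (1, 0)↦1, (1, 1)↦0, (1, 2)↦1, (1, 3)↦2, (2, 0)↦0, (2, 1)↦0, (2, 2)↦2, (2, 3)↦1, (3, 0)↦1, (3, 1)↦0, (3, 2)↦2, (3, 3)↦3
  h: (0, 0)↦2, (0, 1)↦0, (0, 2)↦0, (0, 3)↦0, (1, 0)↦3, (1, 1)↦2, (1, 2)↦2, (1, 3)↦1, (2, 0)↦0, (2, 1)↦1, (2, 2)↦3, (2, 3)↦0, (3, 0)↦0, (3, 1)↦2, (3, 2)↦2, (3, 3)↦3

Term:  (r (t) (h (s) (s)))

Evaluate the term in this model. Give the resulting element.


value = 1

  t = 2
  s = 2
  s = 2
  (h (s) (s)) = h(2, 2) = 3
  (r (t) (h (s) (s))) = r(2, 3) = 1


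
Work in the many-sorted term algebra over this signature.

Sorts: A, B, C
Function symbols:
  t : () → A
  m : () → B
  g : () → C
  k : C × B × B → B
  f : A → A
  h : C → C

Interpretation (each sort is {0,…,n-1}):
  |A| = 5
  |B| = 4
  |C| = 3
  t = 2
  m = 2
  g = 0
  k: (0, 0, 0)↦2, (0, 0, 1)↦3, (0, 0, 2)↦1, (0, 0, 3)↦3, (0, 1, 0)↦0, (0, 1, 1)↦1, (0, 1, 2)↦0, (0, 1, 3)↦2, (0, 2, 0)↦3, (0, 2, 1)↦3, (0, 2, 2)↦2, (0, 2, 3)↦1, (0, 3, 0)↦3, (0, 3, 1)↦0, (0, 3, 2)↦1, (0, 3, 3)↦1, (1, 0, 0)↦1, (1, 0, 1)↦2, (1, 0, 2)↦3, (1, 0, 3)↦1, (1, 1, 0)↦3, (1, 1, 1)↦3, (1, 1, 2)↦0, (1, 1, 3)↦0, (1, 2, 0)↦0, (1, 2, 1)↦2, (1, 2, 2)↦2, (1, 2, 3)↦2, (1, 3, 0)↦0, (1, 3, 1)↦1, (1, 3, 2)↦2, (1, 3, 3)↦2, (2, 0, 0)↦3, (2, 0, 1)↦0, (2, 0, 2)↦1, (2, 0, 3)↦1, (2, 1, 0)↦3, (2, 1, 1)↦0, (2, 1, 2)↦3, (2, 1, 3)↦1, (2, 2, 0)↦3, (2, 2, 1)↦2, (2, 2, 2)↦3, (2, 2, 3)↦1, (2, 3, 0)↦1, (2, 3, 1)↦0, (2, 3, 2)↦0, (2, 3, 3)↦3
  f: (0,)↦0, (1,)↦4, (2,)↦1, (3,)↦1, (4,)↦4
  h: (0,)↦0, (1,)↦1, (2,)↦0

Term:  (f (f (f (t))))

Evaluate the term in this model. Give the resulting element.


  t = 2
  (f (t)) = f(2,) = 1
  (f (f (t))) = f(1,) = 4
  (f (f (f (t)))) = f(4,) = 4

value = 4


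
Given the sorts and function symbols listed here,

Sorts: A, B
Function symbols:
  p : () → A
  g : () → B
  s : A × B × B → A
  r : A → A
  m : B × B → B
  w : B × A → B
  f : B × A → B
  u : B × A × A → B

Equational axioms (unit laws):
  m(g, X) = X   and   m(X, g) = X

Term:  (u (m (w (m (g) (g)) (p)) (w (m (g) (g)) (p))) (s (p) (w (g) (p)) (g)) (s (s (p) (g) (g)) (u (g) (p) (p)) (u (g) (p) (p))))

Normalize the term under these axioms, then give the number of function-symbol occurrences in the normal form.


size = 27

1. (u (m (w (m (g) (g)) (p)) (w (m (g) (g)) (p))) (s (p) (w (g) (p)) (g)) (s (s (p) (g) (g)) (u (g) (p) (p)) (u (g) (p) (p))))  →  (u (m (w (g) (p)) (w (m (g) (g)) (p))) (s (p) (w (g) (p)) (g)) (s (s (p) (g) (g)) (u (g) (p) (p)) (u (g) (p) (p))))
2. (u (m (w (g) (p)) (w (m (g) (g)) (p))) (s (p) (w (g) (p)) (g)) (s (s (p) (g) (g)) (u (g) (p) (p)) (u (g) (p) (p))))  →  (u (m (w (g) (p)) (w (g) (p))) (s (p) (w (g) (p)) (g)) (s (s (p) (g) (g)) (u (g) (p) (p)) (u (g) (p) (p))))
normal form: (u (m (w (g) (p)) (w (g) (p))) (s (p) (w (g) (p)) (g)) (s (s (p) (g) (g)) (u (g) (p) (p)) (u (g) (p) (p))))


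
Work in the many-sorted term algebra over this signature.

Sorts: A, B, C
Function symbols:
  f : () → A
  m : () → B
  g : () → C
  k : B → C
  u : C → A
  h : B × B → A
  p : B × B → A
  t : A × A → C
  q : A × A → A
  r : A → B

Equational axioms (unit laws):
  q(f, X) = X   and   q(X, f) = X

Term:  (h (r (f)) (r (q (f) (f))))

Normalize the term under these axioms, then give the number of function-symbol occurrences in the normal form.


size = 5

1. (h (r (f)) (r (q (f) (f))))  →  (h (r (f)) (r (f)))
normal form: (h (r (f)) (r (f)))


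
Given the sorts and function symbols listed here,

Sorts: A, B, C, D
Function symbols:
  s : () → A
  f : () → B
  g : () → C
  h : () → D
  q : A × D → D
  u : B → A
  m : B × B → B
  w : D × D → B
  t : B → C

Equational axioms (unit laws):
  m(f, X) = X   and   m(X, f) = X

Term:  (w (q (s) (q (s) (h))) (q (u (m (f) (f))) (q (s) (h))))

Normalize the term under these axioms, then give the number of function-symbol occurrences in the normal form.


size = 12

1. (w (q (s) (q (s) (h))) (q (u (m (f) (f))) (q (s) (h))))  →  (w (q (s) (q (s) (h))) (q (u (f)) (q (s) (h))))
normal form: (w (q (s) (q (s) (h))) (q (u (f)) (q (s) (h))))


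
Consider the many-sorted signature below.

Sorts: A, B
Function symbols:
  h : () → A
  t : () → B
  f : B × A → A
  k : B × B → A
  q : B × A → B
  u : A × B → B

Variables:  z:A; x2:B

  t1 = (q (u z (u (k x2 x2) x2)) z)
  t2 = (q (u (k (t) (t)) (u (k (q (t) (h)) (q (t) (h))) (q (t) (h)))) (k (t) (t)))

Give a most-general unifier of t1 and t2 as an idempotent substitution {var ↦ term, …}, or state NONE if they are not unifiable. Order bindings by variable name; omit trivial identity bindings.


{x2 ↦ (q (t) (h)), z ↦ (k (t) (t))}


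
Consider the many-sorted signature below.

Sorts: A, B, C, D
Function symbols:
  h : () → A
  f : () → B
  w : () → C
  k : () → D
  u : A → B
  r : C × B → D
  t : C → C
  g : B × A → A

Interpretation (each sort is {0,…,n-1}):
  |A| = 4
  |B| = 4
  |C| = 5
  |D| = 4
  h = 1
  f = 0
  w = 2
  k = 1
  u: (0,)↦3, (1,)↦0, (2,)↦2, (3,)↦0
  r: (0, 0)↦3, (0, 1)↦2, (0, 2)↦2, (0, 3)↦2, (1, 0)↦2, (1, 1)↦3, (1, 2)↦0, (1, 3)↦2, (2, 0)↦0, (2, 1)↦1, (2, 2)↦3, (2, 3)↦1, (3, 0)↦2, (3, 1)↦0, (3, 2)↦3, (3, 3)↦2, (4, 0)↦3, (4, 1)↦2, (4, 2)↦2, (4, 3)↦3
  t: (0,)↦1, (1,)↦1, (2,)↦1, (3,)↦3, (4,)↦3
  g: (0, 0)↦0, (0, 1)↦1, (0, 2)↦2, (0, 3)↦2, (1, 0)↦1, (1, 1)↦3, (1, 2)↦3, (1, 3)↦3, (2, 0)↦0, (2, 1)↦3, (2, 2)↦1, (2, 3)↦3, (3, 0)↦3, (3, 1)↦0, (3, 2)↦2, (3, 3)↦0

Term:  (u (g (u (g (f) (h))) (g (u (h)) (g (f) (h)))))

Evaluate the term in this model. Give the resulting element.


value = 0

  f = 0
  h = 1
  (g (f) (h)) = g(0, 1) = 1
  (u (g (f) (h))) = u(1,) = 0
  h = 1
  (u (h)) = u(1,) = 0
  f = 0
  h = 1
  (g (f) (h)) = g(0, 1) = 1
  (g (u (h)) (g (f) (h))) = g(0, 1) = 1
  (g (u (g (f) (h))) (g (u (h)) (g (f) (h)))) = g(0, 1) = 1
  (u (g (u (g (f) (h))) (g (u (h)) (g (f) (h))))) = u(1,) = 0


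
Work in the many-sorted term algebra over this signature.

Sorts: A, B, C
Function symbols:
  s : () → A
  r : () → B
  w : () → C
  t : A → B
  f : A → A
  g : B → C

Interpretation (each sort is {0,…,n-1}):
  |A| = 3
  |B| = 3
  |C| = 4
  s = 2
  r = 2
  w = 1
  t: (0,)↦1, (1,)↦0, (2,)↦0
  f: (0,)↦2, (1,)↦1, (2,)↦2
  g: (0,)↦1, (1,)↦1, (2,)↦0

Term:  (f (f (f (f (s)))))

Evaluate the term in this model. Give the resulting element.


  s = 2
  (f (s)) = f(2,) = 2
  (f (f (s))) = f(2,) = 2
  (f (f (f (s)))) = f(2,) = 2
  (f (f (f (f (s))))) = f(2,) = 2

value = 2


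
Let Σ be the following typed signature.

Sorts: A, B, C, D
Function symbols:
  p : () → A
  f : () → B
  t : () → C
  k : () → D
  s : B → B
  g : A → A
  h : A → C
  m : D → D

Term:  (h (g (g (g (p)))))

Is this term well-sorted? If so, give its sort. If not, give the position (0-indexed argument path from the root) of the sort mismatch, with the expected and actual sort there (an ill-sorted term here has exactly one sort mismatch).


        (p) : A
      (g (p)) : A
    (g (g (p))) : A
  (g (g (g (p)))) : A
(h (g (g (g (p))))) : C

well-sorted; sort = C


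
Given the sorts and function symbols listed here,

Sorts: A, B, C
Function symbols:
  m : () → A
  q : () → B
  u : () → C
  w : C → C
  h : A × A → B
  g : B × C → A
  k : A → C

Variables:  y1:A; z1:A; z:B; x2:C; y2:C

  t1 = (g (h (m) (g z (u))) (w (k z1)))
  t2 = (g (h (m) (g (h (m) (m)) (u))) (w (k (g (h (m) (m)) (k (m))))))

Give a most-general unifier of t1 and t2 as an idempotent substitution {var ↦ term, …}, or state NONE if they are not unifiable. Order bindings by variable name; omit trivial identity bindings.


{z ↦ (h (m) (m)), z1 ↦ (g (h (m) (m)) (k (m)))}


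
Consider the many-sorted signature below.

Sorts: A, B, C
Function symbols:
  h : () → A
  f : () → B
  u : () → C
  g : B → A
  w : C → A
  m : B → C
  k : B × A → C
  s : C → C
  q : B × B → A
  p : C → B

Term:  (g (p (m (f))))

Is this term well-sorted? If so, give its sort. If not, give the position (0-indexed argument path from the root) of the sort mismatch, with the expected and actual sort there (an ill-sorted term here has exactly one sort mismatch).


      (f) : B
    (m (f)) : C
  (p (m (f))) : B
(g (p (m (f)))) : A

well-sorted; sort = A


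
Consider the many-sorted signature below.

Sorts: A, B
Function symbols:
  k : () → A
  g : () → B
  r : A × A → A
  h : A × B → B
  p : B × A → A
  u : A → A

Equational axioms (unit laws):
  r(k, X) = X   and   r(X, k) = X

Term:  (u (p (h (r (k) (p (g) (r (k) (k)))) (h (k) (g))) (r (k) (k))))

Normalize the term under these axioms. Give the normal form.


normal form = (u (p (h (p (g) (k)) (h (k) (g))) (k)))

1. (u (p (h (r (k) (p (g) (r (k) (k)))) (h (k) (g))) (r (k) (k))))  →  (u (p (h (p (g) (r (k) (k))) (h (k) (g))) (r (k) (k))))
2. (u (p (h (p (g) (r (k) (k))) (h (k) (g))) (r (k) (k))))  →  (u (p (h (p (g) (k)) (h (k) (g))) (r (k) (k))))
3. (u (p (h (p (g) (k)) (h (k) (g))) (r (k) (k))))  →  (u (p (h (p (g) (k)) (h (k) (g))) (k)))


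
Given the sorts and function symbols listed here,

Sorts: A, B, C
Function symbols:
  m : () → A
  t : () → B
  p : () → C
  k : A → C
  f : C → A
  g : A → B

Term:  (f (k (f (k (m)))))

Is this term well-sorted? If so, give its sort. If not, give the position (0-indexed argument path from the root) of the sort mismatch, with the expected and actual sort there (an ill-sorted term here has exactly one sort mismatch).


        (m) : A
      (k (m)) : C
    (f (k (m))) : A
  (k (f (k (m)))) : C
(f (k (f (k (m))))) : A

well-sorted; sort = A


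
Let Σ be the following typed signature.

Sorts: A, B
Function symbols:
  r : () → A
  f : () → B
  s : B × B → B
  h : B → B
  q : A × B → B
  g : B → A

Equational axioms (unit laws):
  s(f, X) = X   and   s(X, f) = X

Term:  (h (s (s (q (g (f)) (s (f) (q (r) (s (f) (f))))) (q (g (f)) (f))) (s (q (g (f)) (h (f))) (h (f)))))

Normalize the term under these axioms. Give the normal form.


normal form = (h (s (s (q (g (f)) (q (r) (f))) (q (g (f)) (f))) (s (q (g (f)) (h (f))) (h (f)))))

1. (h (s (s (q (g (f)) (s (f) (q (r) (s (f) (f))))) (q (g (f)) (f))) (s (q (g (f)) (h (f))) (h (f)))))  →  (h (s (s (q (g (f)) (q (r) (s (f) (f)))) (q (g (f)) (f))) (s (q (g (f)) (h (f))) (h (f)))))
2. (h (s (s (q (g (f)) (q (r) (s (f) (f)))) (q (g (f)) (f))) (s (q (g (f)) (h (f))) (h (f)))))  →  (h (s (s (q (g (f)) (q (r) (f))) (q (g (f)) (f))) (s (q (g (f)) (h (f))) (h (f)))))


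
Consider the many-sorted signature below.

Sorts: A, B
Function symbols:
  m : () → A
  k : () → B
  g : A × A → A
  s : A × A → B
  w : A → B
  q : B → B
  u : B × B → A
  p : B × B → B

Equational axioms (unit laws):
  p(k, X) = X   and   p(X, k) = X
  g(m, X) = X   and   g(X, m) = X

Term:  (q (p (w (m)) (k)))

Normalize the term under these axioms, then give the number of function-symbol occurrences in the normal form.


1. (q (p (w (m)) (k)))  →  (q (w (m)))
normal form: (q (w (m)))

size = 3


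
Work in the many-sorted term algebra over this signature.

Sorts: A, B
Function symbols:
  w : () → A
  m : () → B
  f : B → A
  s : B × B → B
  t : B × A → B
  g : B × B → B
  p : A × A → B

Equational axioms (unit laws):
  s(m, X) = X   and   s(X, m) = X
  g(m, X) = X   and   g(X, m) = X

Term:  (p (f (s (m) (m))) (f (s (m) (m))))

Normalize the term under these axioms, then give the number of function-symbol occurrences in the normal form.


1. (p (f (s (m) (m))) (f (s (m) (m))))  →  (p (f (m)) (f (s (m) (m))))
2. (p (f (m)) (f (s (m) (m))))  →  (p (f (m)) (f (m)))
normal form: (p (f (m)) (f (m)))

size = 5


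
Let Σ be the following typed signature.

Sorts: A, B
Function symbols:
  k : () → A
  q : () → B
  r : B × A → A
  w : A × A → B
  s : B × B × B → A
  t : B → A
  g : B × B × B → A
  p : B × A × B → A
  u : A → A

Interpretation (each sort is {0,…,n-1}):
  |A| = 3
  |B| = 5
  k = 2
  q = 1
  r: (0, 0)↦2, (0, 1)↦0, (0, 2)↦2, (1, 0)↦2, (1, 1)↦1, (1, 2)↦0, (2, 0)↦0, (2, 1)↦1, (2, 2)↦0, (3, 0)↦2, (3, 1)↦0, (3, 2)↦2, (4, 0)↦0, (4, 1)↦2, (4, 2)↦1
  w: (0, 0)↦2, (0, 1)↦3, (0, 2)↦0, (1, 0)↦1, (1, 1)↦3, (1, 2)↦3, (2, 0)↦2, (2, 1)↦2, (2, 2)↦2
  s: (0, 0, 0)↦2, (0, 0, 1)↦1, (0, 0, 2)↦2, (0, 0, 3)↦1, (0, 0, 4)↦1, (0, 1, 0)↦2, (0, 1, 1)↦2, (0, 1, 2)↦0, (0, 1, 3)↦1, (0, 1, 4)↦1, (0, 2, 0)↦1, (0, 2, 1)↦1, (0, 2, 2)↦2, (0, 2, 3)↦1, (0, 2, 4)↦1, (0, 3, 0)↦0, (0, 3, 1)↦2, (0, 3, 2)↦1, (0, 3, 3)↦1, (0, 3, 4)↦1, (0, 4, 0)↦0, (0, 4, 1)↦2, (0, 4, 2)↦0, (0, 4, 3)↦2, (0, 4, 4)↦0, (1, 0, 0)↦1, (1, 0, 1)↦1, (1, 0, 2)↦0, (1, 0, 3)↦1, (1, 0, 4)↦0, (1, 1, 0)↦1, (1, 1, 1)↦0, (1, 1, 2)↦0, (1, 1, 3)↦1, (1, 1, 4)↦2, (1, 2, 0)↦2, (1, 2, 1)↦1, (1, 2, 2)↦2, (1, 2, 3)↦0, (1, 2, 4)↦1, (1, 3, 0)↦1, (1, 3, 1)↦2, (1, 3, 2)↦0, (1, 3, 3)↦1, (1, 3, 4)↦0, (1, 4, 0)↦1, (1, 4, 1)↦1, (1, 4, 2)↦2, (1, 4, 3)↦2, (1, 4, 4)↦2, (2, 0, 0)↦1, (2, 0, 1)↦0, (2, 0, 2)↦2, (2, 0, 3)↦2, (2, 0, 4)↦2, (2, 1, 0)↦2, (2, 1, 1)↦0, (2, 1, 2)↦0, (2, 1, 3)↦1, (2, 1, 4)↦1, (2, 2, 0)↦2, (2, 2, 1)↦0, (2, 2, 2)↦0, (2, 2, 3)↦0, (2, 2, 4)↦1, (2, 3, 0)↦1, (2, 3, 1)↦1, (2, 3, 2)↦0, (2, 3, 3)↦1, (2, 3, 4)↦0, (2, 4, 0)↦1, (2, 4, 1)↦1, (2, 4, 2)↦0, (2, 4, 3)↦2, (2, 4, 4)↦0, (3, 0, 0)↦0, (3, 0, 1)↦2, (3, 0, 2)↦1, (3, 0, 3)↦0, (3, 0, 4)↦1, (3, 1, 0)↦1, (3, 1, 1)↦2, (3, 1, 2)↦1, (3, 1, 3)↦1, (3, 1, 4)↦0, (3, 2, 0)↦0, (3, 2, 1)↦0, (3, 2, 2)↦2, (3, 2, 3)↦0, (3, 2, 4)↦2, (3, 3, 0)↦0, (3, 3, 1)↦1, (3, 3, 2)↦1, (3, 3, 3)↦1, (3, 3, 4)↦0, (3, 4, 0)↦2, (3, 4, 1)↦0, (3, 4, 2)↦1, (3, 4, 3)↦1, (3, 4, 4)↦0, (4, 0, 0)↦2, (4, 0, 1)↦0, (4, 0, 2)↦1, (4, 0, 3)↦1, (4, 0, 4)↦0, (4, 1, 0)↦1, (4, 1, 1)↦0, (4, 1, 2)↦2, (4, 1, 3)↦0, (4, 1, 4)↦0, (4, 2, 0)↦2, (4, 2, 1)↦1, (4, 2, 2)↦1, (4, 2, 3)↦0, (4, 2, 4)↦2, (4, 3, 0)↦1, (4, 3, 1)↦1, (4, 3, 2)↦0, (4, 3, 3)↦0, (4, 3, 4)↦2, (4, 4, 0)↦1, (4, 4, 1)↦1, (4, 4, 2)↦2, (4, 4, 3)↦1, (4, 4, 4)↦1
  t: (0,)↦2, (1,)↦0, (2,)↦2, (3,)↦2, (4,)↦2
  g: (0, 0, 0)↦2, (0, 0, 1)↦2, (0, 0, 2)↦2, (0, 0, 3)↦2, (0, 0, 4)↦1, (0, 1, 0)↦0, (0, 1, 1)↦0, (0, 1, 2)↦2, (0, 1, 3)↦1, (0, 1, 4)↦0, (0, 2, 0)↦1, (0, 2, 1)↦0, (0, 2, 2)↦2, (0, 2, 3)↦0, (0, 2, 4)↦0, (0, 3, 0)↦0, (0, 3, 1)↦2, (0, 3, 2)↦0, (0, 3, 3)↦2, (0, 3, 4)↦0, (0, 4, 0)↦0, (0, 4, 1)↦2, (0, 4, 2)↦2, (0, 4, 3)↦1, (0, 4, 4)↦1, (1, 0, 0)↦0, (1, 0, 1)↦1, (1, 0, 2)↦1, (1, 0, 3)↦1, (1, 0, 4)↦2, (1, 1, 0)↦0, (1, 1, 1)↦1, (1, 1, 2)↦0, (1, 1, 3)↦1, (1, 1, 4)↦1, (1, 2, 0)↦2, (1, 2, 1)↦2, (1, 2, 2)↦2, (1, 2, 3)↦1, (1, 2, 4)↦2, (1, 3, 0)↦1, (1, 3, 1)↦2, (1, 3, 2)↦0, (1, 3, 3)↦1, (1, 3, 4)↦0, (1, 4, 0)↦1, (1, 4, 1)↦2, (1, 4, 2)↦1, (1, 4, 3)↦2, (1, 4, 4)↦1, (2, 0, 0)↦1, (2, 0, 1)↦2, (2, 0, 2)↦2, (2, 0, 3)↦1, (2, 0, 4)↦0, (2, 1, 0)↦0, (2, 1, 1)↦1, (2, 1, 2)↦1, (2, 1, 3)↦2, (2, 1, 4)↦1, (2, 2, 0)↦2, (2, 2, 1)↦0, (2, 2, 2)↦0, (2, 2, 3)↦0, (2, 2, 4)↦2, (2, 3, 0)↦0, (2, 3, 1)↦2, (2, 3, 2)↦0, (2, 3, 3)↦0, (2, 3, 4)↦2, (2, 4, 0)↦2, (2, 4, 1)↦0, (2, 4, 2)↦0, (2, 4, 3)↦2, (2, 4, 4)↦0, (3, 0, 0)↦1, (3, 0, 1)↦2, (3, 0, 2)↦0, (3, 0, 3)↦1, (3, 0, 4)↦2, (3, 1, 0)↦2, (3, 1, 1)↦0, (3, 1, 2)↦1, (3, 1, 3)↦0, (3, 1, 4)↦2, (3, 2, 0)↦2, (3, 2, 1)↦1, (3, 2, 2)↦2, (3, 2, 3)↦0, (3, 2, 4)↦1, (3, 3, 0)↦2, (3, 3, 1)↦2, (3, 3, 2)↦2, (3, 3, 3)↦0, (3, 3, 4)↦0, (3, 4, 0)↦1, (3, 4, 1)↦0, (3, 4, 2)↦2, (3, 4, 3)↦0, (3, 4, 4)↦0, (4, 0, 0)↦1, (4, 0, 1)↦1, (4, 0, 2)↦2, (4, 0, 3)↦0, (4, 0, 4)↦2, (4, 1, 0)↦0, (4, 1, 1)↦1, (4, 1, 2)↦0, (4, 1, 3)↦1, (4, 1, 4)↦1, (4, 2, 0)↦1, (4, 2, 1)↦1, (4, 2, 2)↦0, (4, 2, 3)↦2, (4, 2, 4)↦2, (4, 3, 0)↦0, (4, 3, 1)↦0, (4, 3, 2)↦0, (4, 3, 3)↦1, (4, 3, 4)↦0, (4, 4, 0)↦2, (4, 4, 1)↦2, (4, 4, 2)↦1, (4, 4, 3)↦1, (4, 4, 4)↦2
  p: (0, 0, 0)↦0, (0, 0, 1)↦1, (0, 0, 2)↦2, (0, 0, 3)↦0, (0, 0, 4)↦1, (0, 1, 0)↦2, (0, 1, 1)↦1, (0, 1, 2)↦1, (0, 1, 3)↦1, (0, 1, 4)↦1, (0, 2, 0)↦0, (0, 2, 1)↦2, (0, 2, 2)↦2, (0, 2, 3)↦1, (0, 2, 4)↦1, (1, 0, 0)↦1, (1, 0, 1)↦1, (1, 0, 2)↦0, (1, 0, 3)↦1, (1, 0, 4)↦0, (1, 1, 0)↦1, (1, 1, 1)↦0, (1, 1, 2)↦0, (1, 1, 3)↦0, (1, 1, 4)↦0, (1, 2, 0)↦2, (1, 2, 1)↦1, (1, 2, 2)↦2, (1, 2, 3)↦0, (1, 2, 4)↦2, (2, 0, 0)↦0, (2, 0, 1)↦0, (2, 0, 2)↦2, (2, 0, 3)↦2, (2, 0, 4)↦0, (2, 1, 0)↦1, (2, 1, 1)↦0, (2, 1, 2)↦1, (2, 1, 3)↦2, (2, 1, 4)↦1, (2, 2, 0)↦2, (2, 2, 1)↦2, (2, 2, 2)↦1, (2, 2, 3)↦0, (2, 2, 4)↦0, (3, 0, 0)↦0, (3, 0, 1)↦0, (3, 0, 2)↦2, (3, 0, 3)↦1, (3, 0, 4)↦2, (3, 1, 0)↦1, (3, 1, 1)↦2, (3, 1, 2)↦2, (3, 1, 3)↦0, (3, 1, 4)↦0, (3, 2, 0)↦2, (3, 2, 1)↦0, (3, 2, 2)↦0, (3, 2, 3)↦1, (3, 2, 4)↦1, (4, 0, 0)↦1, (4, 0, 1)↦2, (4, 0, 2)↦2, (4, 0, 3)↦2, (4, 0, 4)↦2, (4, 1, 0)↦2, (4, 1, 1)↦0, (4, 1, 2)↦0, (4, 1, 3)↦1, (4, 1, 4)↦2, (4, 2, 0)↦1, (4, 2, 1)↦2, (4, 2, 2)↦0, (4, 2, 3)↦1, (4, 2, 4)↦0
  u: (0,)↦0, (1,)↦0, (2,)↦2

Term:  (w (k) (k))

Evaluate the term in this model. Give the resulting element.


  k = 2
  k = 2
  (w (k) (k)) = w(2, 2) = 2

value = 2


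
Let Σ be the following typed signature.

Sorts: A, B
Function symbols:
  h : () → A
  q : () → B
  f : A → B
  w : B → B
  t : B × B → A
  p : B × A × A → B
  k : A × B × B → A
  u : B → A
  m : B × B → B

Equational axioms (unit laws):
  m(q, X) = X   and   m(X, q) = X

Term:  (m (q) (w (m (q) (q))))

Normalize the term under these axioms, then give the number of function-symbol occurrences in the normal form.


size = 2

1. (m (q) (w (m (q) (q))))  →  (w (m (q) (q)))
2. (w (m (q) (q)))  →  (w (q))
normal form: (w (q))


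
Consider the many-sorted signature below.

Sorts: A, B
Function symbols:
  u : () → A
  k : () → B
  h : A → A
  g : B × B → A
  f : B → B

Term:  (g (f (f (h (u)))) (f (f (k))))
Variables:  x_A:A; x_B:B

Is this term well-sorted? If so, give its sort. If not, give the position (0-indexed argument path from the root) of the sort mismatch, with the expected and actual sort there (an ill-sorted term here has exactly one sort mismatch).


        (u) : A
      (h (u)) : A
    (f (h (u))) : ✗ arg 0 at [0, 0, 0] has sort A, expected B
      (k) : B
    (f (k)) : B
  (f (f (k))) : B

ill-sorted at position [0, 0, 0]: expected B, got A


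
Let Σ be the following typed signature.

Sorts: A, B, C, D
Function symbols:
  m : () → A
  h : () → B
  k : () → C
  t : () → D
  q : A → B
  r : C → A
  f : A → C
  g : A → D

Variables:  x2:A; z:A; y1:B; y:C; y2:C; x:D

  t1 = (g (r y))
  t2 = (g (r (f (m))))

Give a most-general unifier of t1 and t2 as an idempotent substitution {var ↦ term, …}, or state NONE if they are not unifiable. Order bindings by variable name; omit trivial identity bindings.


{y ↦ (f (m))}


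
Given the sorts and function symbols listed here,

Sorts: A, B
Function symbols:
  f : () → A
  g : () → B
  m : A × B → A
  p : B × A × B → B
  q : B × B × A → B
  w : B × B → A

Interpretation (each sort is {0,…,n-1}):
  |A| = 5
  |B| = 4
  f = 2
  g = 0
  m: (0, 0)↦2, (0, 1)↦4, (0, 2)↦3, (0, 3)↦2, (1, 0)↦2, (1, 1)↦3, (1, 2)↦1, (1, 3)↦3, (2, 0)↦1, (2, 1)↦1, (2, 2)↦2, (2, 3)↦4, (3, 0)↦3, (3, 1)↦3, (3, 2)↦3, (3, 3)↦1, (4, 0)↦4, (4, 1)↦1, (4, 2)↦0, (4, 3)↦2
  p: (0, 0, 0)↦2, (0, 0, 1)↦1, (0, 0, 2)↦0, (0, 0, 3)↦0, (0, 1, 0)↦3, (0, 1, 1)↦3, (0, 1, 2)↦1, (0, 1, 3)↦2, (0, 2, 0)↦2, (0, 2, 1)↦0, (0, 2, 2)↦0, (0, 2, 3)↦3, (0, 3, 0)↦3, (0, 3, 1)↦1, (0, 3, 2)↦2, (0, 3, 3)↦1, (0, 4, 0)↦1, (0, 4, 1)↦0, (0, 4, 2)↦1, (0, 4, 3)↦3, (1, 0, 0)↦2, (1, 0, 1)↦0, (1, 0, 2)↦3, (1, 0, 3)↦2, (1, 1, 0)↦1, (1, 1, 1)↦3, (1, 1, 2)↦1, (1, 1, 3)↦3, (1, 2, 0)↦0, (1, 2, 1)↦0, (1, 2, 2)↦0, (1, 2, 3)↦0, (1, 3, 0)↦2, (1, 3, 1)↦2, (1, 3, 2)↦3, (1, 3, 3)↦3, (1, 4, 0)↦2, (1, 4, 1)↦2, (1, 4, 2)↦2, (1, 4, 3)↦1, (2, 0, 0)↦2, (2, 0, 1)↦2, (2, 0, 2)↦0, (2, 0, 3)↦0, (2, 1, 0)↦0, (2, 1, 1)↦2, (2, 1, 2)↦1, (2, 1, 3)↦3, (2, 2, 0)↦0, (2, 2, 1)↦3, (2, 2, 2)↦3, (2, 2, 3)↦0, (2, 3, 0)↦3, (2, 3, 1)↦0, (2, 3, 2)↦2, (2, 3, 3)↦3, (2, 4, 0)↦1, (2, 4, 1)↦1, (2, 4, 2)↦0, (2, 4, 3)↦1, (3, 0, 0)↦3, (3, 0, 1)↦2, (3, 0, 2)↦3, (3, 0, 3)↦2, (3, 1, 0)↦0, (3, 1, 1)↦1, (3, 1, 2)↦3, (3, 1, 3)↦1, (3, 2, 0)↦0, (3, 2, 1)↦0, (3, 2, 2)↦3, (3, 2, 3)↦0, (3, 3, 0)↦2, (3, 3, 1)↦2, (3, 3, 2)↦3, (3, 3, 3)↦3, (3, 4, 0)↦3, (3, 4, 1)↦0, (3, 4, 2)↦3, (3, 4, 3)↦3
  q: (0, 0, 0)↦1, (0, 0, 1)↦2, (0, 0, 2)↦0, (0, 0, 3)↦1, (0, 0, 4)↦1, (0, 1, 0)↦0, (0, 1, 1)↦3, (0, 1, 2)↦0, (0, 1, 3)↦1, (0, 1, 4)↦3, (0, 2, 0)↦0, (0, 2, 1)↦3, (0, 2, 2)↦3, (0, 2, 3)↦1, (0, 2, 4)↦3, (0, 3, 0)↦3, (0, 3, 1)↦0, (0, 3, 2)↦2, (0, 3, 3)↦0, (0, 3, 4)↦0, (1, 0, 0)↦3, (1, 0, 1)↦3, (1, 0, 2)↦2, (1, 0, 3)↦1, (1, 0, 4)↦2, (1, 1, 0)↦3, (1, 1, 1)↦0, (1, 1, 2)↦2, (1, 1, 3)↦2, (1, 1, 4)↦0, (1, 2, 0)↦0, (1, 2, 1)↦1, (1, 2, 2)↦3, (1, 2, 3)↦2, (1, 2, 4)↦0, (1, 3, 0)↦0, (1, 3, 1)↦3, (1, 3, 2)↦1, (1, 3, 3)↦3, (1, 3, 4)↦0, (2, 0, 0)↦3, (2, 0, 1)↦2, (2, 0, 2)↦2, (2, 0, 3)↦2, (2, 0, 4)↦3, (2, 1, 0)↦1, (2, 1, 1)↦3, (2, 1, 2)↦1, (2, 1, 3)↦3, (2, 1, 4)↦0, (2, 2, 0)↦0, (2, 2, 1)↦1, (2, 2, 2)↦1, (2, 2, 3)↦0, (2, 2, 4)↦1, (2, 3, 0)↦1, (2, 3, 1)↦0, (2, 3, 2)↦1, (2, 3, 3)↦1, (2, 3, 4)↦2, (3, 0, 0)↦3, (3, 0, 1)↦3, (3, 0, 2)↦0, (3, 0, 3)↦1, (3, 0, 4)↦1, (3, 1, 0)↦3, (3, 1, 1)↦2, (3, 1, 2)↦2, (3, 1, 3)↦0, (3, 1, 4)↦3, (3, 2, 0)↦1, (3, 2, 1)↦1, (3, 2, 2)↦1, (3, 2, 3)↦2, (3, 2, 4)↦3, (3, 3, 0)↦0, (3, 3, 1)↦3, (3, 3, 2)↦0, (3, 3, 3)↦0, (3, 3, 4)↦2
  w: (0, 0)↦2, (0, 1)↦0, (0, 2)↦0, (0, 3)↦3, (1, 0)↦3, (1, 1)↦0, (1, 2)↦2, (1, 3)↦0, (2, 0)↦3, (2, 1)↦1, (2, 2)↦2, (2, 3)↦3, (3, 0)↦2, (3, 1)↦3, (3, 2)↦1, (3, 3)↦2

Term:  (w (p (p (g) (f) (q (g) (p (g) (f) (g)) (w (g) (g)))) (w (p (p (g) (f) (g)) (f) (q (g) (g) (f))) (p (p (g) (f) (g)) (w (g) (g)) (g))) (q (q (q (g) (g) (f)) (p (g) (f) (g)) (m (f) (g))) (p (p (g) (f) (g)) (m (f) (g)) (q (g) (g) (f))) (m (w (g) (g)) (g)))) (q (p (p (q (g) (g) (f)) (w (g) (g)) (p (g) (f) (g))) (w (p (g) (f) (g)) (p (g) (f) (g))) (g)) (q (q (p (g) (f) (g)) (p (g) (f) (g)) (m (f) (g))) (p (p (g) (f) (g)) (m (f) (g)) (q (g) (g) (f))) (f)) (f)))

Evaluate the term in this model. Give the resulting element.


  g = 0
  f = 2
  g = 0
  g = 0
  f = 2
  g = 0
  (p (g) (f) (g)) = p(0, 2, 0) = 2
  g = 0
  g = 0
  (w (g) (g)) = w(0, 0) = 2
  (q (g) (p (g) (f) (g)) (w (g) (g))) = q(0, 2, 2) = 3
  (p (g) (f) (q (g) (p (g) (f) (g)) (w (g) (g)))) = p(0, 2, 3) = 3
  g = 0
  f = 2
  g = 0
  (p (g) (f) (g)) = p(0, 2, 0) = 2
  f = 2
  g = 0
  g = 0
  f = 2
  (q (g) (g) (f)) = q(0, 0, 2) = 0
  (p (p (g) (f) (g)) (f) (q (g) (g) (f))) = p(2, 2, 0) = 0
  g = 0
  f = 2
  g = 0
  (p (g) (f) (g)) = p(0, 2, 0) = 2
  g = 0
  g = 0
  (w (g) (g)) = w(0, 0) = 2
  g = 0
  (p (p (g) (f) (g)) (w (g) (g)) (g)) = p(2, 2, 0) = 0
  (w (p (p (g) (f) (g)) (f) (q (g) (g) (f))) (p (p (g) (f) (g)) (w (g) (g)) (g))) = w(0, 0) = 2
  g = 0
  g = 0
  f = 2
  (q (g) (g) (f)) = q(0, 0, 2) = 0
  g = 0
  f = 2
  g = 0
  (p (g) (f) (g)) = p(0, 2, 0) = 2
  f = 2
  g = 0
  (m (f) (g)) = m(2, 0) = 1
  (q (q (g) (g) (f)) (p (g) (f) (g)) (m (f) (g))) = q(0, 2, 1) = 3
  g = 0
  f = 2
  g = 0
  (p (g) (f) (g)) = p(0, 2, 0) = 2
  f = 2
  g = 0
  (m (f) (g)) = m(2, 0) = 1
  g = 0
  g = 0
  f = 2
  (q (g) (g) (f)) = q(0, 0, 2) = 0
  (p (p (g) (f) (g)) (m (f) (g)) (q (g) (g) (f))) = p(2, 1, 0) = 0
  g = 0
  g = 0
  (w (g) (g)) = w(0, 0) = 2
  g = 0
  (m (w (g) (g)) (g)) = m(2, 0) = 1
  (q (q (q (g) (g) (f)) (p (g) (f) (g)) (m (f) (g))) (p (p (g) (f) (g)) (m (f) (g)) (q (g) (g) (f))) (m (w (g) (g)) (g))) = q(3, 0, 1) = 3
  (p (p (g) (f) (q (g) (p (g) (f) (g)) (w (g) (g)))) (w (p (p (g) (f) (g)) (f) (q (g) (g) (f))) (p (p (g) (f) (g)) (w (g) (g)) (g))) (q (q (q (g) (g) (f)) (p (g) (f) (g)) (m (f) (g))) (p (p (g) (f) (g)) (m (f) (g)) (q (g) (g) (f))) (m (w (g) (g)) (g)))) = p(3, 2, 3) = 0
  g = 0
  g = 0
  f = 2
  (q (g) (g) (f)) = q(0, 0, 2) = 0
  g = 0
  g = 0
  (w (g) (g)) = w(0, 0) = 2
  g = 0
  f = 2
  g = 0
  (p (g) (f) (g)) = p(0, 2, 0) = 2
  (p (q (g) (g) (f)) (w (g) (g)) (p (g) (f) (g))) = p(0, 2, 2) = 0
  g = 0
  f = 2
  g = 0
  (p (g) (f) (g)) = p(0, 2, 0) = 2
  g = 0
  f = 2
  g = 0
  (p (g) (f) (g)) = p(0, 2, 0) = 2
  (w (p (g) (f) (g)) (p (g) (f) (g))) = w(2, 2) = 2
  g = 0
  (p (p (q (g) (g) (f)) (w (g) (g)) (p (g) (f) (g))) (w (p (g) (f) (g)) (p (g) (f) (g))) (g)) = p(0, 2, 0) = 2
  g = 0
  f = 2
  g = 0
  (p (g) (f) (g)) = p(0, 2, 0) = 2
  g = 0
  f = 2
  g = 0
  (p (g) (f) (g)) = p(0, 2, 0) = 2
  f = 2
  g = 0
  (m (f) (g)) = m(2, 0) = 1
  (q (p (g) (f) (g)) (p (g) (f) (g)) (m (f) (g))) = q(2, 2, 1) = 1
  g = 0
  f = 2
  g = 0
  (p (g) (f) (g)) = p(0, 2, 0) = 2
  f = 2
  g = 0
  (m (f) (g)) = m(2, 0) = 1
  g = 0
  g = 0
  f = 2
  (q (g) (g) (f)) = q(0, 0, 2) = 0
  (p (p (g) (f) (g)) (m (f) (g)) (q (g) (g) (f))) = p(2, 1, 0) = 0
  f = 2
  (q (q (p (g) (f) (g)) (p (g) (f) (g)) (m (f) (g))) (p (p (g) (f) (g)) (m (f) (g)) (q (g) (g) (f))) (f)) = q(1, 0, 2) = 2
  f = 2
  (q (p (p (q (g) (g) (f)) (w (g) (g)) (p (g) (f) (g))) (w (p (g) (f) (g)) (p (g) (f) (g))) (g)) (q (q (p (g) (f) (g)) (p (g) (f) (g)) (m (f) (g))) (p (p (g) (f) (g)) (m (f) (g)) (q (g) (g) (f))) (f)) (f)) = q(2, 2, 2) = 1
  (w (p (p (g) (f) (q (g) (p (g) (f) (g)) (w (g) (g)))) (w (p (p (g) (f) (g)) (f) (q (g) (g) (f))) (p (p (g) (f) (g)) (w (g) (g)) (g))) (q (q (q (g) (g) (f)) (p (g) (f) (g)) (m (f) (g))) (p (p (g) (f) (g)) (m (f) (g)) (q (g) (g) (f))) (m (w (g) (g)) (g)))) (q (p (p (q (g) (g) (f)) (w (g) (g)) (p (g) (f) (g))) (w (p (g) (f) (g)) (p (g) (f) (g))) (g)) (q (q (p (g) (f) (g)) (p (g) (f) (g)) (m (f) (g))) (p (p (g) (f) (g)) (m (f) (g)) (q (g) (g) (f))) (f)) (f))) = w(0, 1) = 0

value = 0


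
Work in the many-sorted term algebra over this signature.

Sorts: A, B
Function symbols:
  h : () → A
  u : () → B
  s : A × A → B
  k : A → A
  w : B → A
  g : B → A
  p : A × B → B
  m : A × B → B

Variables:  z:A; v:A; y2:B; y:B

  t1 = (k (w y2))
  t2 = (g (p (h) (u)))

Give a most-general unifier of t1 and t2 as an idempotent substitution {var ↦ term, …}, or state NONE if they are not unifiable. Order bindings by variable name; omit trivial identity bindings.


NONE (not unifiable)

head clash or occurs-check failure — not unifiable


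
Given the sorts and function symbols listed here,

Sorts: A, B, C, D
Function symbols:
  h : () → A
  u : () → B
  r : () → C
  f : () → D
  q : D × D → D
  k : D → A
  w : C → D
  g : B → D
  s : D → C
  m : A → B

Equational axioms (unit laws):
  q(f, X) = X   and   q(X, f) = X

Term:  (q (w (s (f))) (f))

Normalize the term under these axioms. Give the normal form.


1. (q (w (s (f))) (f))  →  (w (s (f)))

normal form = (w (s (f)))


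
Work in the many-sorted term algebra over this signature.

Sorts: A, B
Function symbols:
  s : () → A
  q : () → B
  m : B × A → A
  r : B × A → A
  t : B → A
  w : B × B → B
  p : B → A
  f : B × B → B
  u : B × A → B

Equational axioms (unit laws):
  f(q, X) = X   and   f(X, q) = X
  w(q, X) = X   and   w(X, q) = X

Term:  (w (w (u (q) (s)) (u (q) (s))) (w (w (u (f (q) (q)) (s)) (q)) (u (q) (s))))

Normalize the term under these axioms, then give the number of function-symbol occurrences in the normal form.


size = 15

1. (w (w (u (q) (s)) (u (q) (s))) (w (w (u (f (q) (q)) (s)) (q)) (u (q) (s))))  →  (w (w (u (q) (s)) (u (q) (s))) (w (u (f (q) (q)) (s)) (u (q) (s))))
2. (w (w (u (q) (s)) (u (q) (s))) (w (u (f (q) (q)) (s)) (u (q) (s))))  →  (w (w (u (q) (s)) (u (q) (s))) (w (u (q) (s)) (u (q) (s))))
normal form: (w (w (u (q) (s)) (u (q) (s))) (w (u (q) (s)) (u (q) (s))))
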